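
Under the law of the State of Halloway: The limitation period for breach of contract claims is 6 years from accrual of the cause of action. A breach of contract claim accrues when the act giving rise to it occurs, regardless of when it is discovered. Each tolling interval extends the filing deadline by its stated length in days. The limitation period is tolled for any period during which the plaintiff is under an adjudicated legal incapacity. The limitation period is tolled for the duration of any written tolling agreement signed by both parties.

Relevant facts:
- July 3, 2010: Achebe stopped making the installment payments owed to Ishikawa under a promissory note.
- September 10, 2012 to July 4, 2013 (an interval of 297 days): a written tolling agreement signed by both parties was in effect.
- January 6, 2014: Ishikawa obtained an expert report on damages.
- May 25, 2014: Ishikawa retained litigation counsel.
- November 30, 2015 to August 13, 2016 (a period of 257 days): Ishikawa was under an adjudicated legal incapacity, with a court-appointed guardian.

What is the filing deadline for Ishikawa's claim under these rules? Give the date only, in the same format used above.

The limitation period began to run on July 3, 2010.
6 years from July 3, 2010 is July 3, 2016.
The written tolling agreement from September 10, 2012 to July 4, 2013 tolled the period for 297 days, extending the deadline to April 26, 2017.
Because the plaintiff's legal incapacity ran from November 30, 2015 to August 13, 2016, the deadline is extended by 257 days to January 8, 2018.
Nothing else in the chronology tolls or restarts the period.

January 8, 2018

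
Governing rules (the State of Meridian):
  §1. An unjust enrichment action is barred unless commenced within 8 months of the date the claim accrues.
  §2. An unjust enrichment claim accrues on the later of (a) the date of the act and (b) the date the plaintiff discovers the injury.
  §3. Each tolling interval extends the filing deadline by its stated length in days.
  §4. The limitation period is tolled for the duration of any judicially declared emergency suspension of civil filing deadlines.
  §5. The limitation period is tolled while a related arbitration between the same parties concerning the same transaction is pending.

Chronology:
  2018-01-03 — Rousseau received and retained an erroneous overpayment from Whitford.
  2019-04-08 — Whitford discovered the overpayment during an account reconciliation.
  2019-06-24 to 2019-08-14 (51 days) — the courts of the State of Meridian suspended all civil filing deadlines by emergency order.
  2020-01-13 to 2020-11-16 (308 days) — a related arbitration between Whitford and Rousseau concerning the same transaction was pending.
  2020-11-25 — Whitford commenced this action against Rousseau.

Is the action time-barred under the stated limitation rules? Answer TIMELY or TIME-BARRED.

TIMELY

Taking the later of the act (2018-01-03) and discovery (2019-04-08), the claim accrued on 2019-04-08.
The untolled deadline — 8 months after 2019-04-08 — is 2019-12-08.
Because the emergency suspension of filing deadlines ran from 2019-06-24 to 2019-08-14, the deadline is extended by 51 days to 2020-01-28.
Because the pending related arbitration ran from 2020-01-13 to 2020-11-16, the deadline is extended by 308 days to 2020-12-01.
Whitford filed on 2020-11-25, before the 2020-12-01 deadline, so the action is timely.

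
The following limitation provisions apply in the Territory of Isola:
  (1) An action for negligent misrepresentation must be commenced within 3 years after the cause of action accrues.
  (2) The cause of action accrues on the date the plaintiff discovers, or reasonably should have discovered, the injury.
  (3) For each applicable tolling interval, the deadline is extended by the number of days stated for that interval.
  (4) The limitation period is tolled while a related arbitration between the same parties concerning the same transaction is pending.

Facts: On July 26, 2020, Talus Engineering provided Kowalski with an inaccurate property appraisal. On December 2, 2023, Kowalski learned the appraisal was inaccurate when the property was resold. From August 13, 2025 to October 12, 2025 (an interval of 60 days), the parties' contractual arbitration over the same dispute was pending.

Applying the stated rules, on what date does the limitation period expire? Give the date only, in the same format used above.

Accrual is tied to discovery, so the period began on December 2, 2023 rather than on July 26, 2020 when the act occurred.
The untolled deadline — 3 years after December 2, 2023 — is December 2, 2026.
Because the pending related arbitration ran from August 13, 2025 to October 12, 2025, the deadline is extended by 60 days to January 31, 2027.

January 31, 2027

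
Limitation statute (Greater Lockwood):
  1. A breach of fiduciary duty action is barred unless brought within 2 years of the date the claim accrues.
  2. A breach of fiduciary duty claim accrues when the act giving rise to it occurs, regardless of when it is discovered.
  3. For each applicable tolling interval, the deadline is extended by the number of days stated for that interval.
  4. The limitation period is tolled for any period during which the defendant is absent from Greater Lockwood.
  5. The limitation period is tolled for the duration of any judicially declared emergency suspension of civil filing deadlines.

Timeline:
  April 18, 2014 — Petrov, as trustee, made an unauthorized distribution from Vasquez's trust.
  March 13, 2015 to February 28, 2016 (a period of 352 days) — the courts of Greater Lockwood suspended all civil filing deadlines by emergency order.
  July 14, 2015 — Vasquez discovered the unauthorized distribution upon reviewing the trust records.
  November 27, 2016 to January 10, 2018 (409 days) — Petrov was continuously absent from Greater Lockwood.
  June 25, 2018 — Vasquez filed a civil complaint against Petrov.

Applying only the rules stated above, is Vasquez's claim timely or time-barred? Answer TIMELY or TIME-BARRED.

Because the rule ties accrual to occurrence, the claim accrued on April 18, 2014, not on the July 14, 2015 discovery date.
2 years from April 18, 2014 is April 18, 2016.
Because the emergency suspension of filing deadlines ran from March 13, 2015 to February 28, 2016, the deadline is extended by 352 days to April 5, 2017.
The period was tolled for 409 days by the defendant's absence from the jurisdiction (November 27, 2016 to January 10, 2018), pushing the deadline to May 19, 2018.
Filing on June 25, 2018 missed the May 19, 2018 deadline — the action is time-barred.

TIME-BARRED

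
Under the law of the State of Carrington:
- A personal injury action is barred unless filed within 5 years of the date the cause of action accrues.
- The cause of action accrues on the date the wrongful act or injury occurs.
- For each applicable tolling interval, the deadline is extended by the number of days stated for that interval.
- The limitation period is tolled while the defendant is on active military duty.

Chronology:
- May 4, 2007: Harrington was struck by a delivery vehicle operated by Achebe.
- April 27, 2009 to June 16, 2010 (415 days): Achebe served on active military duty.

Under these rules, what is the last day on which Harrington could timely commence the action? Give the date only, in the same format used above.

June 23, 2013

The limitation period began to run on May 4, 2007.
The untolled deadline — 5 years after May 4, 2007 — is May 4, 2012.
The defendant's active military service from April 27, 2009 to June 16, 2010 tolled the period for 415 days, extending the deadline to June 23, 2013.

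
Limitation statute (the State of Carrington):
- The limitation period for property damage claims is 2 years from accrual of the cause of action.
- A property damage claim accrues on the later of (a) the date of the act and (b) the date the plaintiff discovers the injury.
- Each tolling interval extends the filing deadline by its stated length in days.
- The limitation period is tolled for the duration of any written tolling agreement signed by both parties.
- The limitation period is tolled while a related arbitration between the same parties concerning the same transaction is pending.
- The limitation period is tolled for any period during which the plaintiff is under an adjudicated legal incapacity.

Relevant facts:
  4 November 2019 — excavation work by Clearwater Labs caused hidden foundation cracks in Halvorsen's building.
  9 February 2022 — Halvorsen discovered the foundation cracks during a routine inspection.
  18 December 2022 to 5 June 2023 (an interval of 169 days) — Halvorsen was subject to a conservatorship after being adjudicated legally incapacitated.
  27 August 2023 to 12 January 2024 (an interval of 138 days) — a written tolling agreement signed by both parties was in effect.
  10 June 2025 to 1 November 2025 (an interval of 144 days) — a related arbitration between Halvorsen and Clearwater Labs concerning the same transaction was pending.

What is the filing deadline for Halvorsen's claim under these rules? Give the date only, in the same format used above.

12 December 2024

Taking the later of the act (4 November 2019) and discovery (9 February 2022), the claim accrued on 9 February 2022.
2 years from 9 February 2022 is 9 February 2024.
Because the plaintiff's legal incapacity ran from 18 December 2022 to 5 June 2023, the deadline is extended by 169 days to 27 July 2024.
The period was tolled for 138 days by the written tolling agreement (27 August 2023 to 12 January 2024), pushing the deadline to 12 December 2024.
By the time the pending related arbitration began on 10 June 2025, the limitation period had already expired on 12 December 2024; that interval cannot revive it.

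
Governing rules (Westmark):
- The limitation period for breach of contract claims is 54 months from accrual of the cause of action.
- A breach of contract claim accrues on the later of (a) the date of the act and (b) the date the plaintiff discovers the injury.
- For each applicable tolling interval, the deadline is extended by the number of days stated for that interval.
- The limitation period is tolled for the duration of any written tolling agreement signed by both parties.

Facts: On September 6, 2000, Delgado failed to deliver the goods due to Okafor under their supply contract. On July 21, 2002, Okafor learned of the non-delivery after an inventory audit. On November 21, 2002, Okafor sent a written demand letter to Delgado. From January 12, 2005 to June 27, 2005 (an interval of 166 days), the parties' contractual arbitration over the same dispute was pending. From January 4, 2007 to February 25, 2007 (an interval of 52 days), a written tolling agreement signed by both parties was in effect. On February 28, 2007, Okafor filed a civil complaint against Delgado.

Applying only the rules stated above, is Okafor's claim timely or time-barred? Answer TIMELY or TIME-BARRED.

TIMELY

The claim accrued on July 21, 2002 — the later of the September 6, 2000 act and the July 21, 2002 discovery.
The untolled deadline — 54 months after July 21, 2002 — is January 21, 2007.
Because the written tolling agreement ran from January 4, 2007 to February 25, 2007, the deadline is extended by 52 days to March 14, 2007.
Although a pending arbitration ran from January 12, 2005 to June 27, 2005, the stated rules do not make that a tolling event, so it is disregarded.
None of the other events listed affects the running of the period under the stated rules.
The February 28, 2007 filing precedes the March 14, 2007 deadline; the claim is timely.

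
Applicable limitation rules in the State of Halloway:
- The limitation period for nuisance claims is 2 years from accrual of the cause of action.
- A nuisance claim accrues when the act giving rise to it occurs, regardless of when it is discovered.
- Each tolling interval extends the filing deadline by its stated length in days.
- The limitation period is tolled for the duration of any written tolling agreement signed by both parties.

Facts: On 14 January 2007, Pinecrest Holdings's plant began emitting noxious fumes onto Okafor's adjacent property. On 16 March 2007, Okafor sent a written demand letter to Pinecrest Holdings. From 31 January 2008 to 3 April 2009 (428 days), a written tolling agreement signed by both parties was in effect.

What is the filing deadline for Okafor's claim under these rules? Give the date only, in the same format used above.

The cause of action accrued on 14 January 2007, the date of the act.
2 years from 14 January 2007 is 14 January 2009.
Because the written tolling agreement ran from 31 January 2008 to 3 April 2009, the deadline is extended by 428 days to 18 March 2010.
The other events in the timeline have no effect on the limitation period under the stated rules.

18 March 2010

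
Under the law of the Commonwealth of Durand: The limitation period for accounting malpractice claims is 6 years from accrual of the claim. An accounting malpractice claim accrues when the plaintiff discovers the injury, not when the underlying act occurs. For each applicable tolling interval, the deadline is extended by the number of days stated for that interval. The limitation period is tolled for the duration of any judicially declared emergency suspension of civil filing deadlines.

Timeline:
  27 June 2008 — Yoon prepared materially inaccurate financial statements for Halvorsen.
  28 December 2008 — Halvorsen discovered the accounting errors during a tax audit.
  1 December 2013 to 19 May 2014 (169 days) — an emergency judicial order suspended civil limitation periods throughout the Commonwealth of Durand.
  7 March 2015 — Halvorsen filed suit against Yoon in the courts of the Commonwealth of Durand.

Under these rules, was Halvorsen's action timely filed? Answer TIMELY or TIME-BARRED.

TIMELY

Accrual is tied to discovery, so the period began on 28 December 2008 rather than on 27 June 2008 when the act occurred.
6 years from 28 December 2008 is 28 December 2014.
Because the emergency suspension of filing deadlines ran from 1 December 2013 to 19 May 2014, the deadline is extended by 169 days to 15 June 2015.
Filing on 7 March 2015 beat the 15 June 2015 deadline — the action is timely.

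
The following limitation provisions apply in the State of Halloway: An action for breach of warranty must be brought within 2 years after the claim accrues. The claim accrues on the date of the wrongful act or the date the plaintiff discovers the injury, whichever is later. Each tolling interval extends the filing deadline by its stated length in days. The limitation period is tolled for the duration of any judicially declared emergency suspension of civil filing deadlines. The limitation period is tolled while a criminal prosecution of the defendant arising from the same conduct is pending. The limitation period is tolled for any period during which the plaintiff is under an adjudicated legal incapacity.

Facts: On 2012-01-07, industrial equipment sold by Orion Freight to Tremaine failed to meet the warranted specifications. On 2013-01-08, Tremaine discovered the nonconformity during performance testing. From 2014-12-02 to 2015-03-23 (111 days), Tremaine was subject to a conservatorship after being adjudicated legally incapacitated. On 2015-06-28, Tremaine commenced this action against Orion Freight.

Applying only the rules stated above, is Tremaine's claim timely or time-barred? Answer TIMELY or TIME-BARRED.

TIME-BARRED

The claim accrued on 2013-01-08 — the later of the 2012-01-07 act and the 2013-01-08 discovery.
2 years from 2013-01-08 is 2015-01-08.
The period was tolled for 111 days by the plaintiff's legal incapacity (2014-12-02 to 2015-03-23), pushing the deadline to 2015-04-29.
Tremaine filed on 2015-06-28, after the 2015-04-29 deadline, so the action is time-barred.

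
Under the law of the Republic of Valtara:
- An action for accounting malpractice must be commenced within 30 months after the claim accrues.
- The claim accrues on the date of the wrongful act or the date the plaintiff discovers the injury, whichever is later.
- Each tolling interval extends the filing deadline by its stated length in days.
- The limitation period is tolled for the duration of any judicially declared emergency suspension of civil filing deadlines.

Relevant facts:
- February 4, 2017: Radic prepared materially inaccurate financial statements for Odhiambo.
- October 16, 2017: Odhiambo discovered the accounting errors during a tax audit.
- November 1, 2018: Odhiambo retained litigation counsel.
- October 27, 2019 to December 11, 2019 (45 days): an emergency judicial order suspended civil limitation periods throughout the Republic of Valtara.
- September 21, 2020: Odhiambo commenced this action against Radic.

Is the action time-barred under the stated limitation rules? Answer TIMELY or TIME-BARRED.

The claim accrued on October 16, 2017 — the later of the February 4, 2017 act and the October 16, 2017 discovery.
30 months from October 16, 2017 is April 16, 2020.
The period was tolled for 45 days by the emergency suspension of filing deadlines (October 27, 2019 to December 11, 2019), pushing the deadline to May 31, 2020.
The other events in the timeline have no effect on the limitation period under the stated rules.
The September 21, 2020 filing falls after the May 31, 2020 deadline; the claim is time-barred.

TIME-BARRED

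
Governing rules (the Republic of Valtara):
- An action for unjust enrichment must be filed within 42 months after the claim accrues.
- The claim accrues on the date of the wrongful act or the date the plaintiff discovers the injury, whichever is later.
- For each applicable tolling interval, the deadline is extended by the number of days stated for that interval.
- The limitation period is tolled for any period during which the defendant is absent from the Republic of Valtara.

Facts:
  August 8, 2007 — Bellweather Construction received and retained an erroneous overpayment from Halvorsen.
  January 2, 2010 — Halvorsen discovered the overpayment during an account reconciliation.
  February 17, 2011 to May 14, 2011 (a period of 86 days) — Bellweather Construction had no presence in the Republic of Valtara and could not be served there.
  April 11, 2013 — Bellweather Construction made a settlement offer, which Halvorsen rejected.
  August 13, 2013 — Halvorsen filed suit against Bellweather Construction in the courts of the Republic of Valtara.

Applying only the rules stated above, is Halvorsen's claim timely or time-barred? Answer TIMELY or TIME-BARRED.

Taking the later of the act (August 8, 2007) and discovery (January 2, 2010), the claim accrued on January 2, 2010.
The untolled deadline — 42 months after January 2, 2010 — is July 2, 2013.
The defendant's absence from the jurisdiction from February 17, 2011 to May 14, 2011 tolled the period for 86 days, extending the deadline to September 26, 2013.
None of the other events listed affects the running of the period under the stated rules.
The August 13, 2013 filing precedes the September 26, 2013 deadline; the claim is timely.

TIMELY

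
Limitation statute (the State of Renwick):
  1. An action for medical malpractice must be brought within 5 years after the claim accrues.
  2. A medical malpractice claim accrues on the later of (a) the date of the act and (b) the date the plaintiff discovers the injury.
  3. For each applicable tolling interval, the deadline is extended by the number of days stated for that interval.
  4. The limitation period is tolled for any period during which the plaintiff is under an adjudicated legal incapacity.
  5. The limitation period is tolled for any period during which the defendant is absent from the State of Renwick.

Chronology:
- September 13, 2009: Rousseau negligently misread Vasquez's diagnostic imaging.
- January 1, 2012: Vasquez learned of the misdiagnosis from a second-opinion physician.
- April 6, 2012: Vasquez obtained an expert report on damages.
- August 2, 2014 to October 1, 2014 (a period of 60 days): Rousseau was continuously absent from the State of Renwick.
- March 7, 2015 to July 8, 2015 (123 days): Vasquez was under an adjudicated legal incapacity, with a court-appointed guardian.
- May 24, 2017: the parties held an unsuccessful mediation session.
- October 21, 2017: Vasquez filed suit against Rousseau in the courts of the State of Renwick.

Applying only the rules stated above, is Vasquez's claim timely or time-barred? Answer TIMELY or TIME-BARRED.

TIME-BARRED

Because discovery on January 1, 2012 post-dates the September 13, 2009 act, accrual under the later-of rule falls on January 1, 2012.
The untolled deadline — 5 years after January 1, 2012 — is January 1, 2017.
The defendant's absence from the jurisdiction from August 2, 2014 to October 1, 2014 tolled the period for 60 days, extending the deadline to March 2, 2017.
The plaintiff's legal incapacity from March 7, 2015 to July 8, 2015 tolled the period for 123 days, extending the deadline to July 3, 2017.
The other events in the timeline have no effect on the limitation period under the stated rules.
The October 21, 2017 filing falls after the July 3, 2017 deadline; the claim is time-barred.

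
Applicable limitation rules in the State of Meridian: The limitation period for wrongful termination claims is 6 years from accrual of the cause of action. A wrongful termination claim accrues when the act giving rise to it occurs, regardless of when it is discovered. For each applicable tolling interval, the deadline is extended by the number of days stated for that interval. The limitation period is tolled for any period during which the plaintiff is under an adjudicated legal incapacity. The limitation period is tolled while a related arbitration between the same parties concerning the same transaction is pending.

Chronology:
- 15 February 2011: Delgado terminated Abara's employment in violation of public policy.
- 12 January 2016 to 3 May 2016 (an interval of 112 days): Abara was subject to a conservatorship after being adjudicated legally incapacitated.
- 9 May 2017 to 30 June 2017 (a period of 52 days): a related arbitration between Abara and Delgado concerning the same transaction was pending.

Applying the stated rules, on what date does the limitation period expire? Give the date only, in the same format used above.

29 July 2017

The cause of action accrued on 15 February 2011, the date of the act.
Adding the 6 years base period to 15 February 2011 gives a deadline of 15 February 2017, before any tolling.
Because the plaintiff's legal incapacity ran from 12 January 2016 to 3 May 2016, the deadline is extended by 112 days to 7 June 2017.
The period was tolled for 52 days by the pending related arbitration (9 May 2017 to 30 June 2017), pushing the deadline to 29 July 2017.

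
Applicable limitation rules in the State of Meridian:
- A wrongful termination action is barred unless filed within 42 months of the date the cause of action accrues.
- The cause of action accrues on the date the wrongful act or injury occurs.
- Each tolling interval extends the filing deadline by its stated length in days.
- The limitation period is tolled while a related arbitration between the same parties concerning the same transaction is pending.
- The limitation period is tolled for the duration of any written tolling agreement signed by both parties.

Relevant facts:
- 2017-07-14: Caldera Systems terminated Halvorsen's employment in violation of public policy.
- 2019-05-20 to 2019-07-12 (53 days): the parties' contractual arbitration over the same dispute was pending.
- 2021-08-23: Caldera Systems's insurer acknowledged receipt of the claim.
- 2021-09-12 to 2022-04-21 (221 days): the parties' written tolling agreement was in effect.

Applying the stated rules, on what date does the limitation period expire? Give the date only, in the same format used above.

The claim accrued on 2017-07-14, when the wrongful act occurred.
42 months from 2017-07-14 is 2021-01-14.
The pending related arbitration from 2019-05-20 to 2019-07-12 tolled the period for 53 days, extending the deadline to 2021-03-08.
The written tolling agreement from 2021-09-12 to 2022-04-21 began after the period had already run on 2021-03-08, so it has no tolling effect.
None of the other events listed affects the running of the period under the stated rules.

2021-03-08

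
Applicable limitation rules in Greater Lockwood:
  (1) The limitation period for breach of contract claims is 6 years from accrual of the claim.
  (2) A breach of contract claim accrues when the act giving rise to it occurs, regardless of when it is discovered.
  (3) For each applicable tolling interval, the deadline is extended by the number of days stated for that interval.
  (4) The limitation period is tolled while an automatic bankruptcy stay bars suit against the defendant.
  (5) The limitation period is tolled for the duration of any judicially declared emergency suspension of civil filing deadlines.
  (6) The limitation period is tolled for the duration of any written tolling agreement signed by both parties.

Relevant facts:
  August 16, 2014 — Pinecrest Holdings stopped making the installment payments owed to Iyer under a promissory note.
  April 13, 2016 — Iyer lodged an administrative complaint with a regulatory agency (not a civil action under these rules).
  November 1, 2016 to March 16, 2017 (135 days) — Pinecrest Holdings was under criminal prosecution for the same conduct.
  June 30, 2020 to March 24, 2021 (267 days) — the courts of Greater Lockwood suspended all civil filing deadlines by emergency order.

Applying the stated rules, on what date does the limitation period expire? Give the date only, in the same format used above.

The claim accrued on August 16, 2014, when the wrongful act occurred.
Adding the 6 years base period to August 16, 2014 gives a deadline of August 16, 2020, before any tolling.
The emergency suspension of filing deadlines from June 30, 2020 to March 24, 2021 tolled the period for 267 days, extending the deadline to May 10, 2021.
No stated provision tolls the period for a criminal prosecution, so the interval from November 1, 2016 to March 16, 2017 has no effect on the deadline.
The other events in the timeline have no effect on the limitation period under the stated rules.

May 10, 2021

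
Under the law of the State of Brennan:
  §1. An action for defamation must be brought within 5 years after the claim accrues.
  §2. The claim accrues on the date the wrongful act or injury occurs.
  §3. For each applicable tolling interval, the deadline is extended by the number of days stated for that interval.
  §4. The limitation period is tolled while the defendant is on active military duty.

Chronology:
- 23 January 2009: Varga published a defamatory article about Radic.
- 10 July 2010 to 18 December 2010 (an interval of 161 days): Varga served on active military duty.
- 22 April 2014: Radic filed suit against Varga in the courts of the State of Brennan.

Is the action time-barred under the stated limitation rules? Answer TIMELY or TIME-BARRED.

The claim accrued on 23 January 2009, the date of the act.
The untolled deadline — 5 years after 23 January 2009 — is 23 January 2014.
The defendant's active military service from 10 July 2010 to 18 December 2010 tolled the period for 161 days, extending the deadline to 3 July 2014.
The 22 April 2014 filing precedes the 3 July 2014 deadline; the claim is timely.

TIMELY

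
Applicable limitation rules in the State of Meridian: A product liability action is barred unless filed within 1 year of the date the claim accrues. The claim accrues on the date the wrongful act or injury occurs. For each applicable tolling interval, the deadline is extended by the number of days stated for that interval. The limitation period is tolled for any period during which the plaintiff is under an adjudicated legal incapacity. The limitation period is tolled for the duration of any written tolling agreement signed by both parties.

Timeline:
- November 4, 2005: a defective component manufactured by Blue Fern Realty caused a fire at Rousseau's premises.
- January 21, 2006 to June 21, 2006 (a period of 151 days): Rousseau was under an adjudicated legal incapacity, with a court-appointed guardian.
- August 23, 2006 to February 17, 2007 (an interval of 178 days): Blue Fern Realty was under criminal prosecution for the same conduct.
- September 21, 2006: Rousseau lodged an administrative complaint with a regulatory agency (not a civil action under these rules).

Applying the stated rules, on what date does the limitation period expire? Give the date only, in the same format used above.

The claim accrued on November 4, 2005, the date of the act.
1 year from November 4, 2005 is November 4, 2006.
The period was tolled for 151 days by the plaintiff's legal incapacity (January 21, 2006 to June 21, 2006), pushing the deadline to April 4, 2007.
The pending criminal prosecution from August 23, 2006 to February 17, 2007 does not toll the period, because no stated rule makes a criminal prosecution a tolling event.
None of the other events listed affects the running of the period under the stated rules.

April 4, 2007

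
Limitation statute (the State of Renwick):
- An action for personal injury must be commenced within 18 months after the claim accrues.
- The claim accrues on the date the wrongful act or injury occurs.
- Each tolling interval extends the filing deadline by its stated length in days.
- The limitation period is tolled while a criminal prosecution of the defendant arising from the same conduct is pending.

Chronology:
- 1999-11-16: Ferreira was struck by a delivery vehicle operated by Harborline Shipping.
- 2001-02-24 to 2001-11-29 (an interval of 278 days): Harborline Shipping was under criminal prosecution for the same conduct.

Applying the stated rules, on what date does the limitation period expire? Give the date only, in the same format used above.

2002-02-18

The limitation period began to run on 1999-11-16.
18 months from 1999-11-16 is 2001-05-16.
Because the pending criminal prosecution ran from 2001-02-24 to 2001-11-29, the deadline is extended by 278 days to 2002-02-18.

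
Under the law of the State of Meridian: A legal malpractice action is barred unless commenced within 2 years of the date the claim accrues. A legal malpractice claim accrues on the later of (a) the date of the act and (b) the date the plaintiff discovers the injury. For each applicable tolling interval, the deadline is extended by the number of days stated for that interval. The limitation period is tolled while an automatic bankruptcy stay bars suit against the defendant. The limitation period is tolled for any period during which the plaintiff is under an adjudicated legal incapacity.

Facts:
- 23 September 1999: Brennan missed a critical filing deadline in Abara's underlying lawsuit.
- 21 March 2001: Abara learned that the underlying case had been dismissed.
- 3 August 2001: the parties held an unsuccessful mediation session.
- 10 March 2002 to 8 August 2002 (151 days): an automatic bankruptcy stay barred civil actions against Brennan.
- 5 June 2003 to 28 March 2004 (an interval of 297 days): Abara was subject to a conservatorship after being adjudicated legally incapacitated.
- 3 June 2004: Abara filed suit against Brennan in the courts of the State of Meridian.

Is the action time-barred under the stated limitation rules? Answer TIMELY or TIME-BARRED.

TIMELY

Taking the later of the act (23 September 1999) and discovery (21 March 2001), the claim accrued on 21 March 2001.
Adding the 2 years base period to 21 March 2001 gives a deadline of 21 March 2003, before any tolling.
The automatic bankruptcy stay from 10 March 2002 to 8 August 2002 tolled the period for 151 days, extending the deadline to 19 August 2003.
The plaintiff's legal incapacity from 5 June 2003 to 28 March 2004 tolled the period for 297 days, extending the deadline to 11 June 2004.
Nothing else in the chronology tolls or restarts the period.
Filing on 3 June 2004 beat the 11 June 2004 deadline — the action is timely.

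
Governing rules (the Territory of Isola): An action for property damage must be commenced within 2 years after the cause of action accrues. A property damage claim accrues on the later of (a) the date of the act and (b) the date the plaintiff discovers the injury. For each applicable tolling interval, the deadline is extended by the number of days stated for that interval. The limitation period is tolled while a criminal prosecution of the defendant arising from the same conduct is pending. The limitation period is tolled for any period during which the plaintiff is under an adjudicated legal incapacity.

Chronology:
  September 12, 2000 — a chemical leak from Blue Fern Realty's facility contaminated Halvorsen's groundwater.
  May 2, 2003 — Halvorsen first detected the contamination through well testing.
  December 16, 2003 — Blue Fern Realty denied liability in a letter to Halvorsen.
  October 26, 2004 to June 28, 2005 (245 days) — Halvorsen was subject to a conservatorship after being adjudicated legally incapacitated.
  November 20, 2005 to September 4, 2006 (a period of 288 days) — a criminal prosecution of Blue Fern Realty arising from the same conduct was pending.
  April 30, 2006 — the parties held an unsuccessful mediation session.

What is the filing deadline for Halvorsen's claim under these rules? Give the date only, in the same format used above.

Taking the later of the act (September 12, 2000) and discovery (May 2, 2003), the claim accrued on May 2, 2003.
The untolled deadline — 2 years after May 2, 2003 — is May 2, 2005.
The period was tolled for 245 days by the plaintiff's legal incapacity (October 26, 2004 to June 28, 2005), pushing the deadline to January 2, 2006.
Because the pending criminal prosecution ran from November 20, 2005 to September 4, 2006, the deadline is extended by 288 days to October 17, 2006.
None of the other events listed affects the running of the period under the stated rules.

October 17, 2006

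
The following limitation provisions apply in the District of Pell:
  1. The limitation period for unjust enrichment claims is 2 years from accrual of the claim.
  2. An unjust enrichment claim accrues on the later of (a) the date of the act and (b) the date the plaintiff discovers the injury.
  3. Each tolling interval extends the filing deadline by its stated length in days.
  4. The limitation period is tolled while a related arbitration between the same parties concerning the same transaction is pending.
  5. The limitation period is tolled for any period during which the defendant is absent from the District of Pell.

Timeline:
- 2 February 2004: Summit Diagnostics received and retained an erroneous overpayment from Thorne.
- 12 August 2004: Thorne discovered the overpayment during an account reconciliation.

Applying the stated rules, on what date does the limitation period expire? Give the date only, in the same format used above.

12 August 2006

The claim accrued on 12 August 2004 — the later of the 2 February 2004 act and the 12 August 2004 discovery.
The untolled deadline — 2 years after 12 August 2004 — is 12 August 2006.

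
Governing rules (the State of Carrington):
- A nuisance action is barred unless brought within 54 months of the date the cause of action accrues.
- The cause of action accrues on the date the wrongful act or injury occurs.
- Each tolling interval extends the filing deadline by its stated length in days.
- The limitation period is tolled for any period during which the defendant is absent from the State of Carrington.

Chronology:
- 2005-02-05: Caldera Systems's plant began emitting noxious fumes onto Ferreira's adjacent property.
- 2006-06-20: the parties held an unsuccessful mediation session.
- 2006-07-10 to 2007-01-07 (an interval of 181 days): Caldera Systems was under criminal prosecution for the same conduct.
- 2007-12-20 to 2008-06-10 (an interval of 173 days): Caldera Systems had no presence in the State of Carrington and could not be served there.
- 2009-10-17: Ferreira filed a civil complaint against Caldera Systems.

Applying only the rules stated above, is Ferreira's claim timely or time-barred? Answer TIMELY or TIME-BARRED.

The limitation period began to run on 2005-02-05.
Adding the 54 months base period to 2005-02-05 gives a deadline of 2009-08-05, before any tolling.
Because the defendant's absence from the jurisdiction ran from 2007-12-20 to 2008-06-10, the deadline is extended by 173 days to 2010-01-25.
Although a criminal prosecution ran from 2006-07-10 to 2007-01-07, the stated rules do not make that a tolling event, so it is disregarded.
None of the other events listed affects the running of the period under the stated rules.
Filing on 2009-10-17 beat the 2010-01-25 deadline — the action is timely.

TIMELY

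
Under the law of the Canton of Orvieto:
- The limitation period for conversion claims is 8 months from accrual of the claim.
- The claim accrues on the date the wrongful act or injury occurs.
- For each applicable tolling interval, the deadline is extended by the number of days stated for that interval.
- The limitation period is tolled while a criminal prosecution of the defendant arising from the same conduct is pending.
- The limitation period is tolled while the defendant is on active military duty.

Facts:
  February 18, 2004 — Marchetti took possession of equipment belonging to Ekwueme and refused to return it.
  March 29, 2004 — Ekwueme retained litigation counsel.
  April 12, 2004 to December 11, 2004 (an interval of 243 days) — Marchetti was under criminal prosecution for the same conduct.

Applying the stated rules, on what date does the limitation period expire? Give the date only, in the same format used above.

The claim accrued on February 18, 2004, when the wrongful act occurred.
Adding the 8 months base period to February 18, 2004 gives a deadline of October 18, 2004, before any tolling.
The period was tolled for 243 days by the pending criminal prosecution (April 12, 2004 to December 11, 2004), pushing the deadline to June 18, 2005.
The other events in the timeline have no effect on the limitation period under the stated rules.

June 18, 2005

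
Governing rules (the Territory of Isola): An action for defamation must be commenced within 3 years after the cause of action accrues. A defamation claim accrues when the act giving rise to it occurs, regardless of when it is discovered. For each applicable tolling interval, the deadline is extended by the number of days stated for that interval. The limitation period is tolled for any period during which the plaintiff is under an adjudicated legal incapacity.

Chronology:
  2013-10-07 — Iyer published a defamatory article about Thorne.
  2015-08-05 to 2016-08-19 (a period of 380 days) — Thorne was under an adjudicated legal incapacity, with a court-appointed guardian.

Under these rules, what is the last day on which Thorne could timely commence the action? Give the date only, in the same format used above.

2017-10-22

The cause of action accrued on 2013-10-07, the date of the act.
The untolled deadline — 3 years after 2013-10-07 — is 2016-10-07.
The plaintiff's legal incapacity from 2015-08-05 to 2016-08-19 tolled the period for 380 days, extending the deadline to 2017-10-22.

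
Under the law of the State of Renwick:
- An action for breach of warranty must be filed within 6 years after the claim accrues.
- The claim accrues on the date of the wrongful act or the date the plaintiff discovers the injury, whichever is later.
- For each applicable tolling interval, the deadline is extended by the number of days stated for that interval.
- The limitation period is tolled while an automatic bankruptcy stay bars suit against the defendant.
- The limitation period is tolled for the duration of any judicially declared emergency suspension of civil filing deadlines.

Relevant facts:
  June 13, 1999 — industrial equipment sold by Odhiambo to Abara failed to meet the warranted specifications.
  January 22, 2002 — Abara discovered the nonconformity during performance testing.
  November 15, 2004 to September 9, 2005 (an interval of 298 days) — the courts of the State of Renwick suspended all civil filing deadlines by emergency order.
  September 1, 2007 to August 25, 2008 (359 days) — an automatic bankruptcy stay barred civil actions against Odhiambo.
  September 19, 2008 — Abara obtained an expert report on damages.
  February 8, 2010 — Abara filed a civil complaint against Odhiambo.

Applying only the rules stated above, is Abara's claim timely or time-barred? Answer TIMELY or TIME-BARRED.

TIME-BARRED

The claim accrued on January 22, 2002 — the later of the June 13, 1999 act and the January 22, 2002 discovery.
The untolled deadline — 6 years after January 22, 2002 — is January 22, 2008.
Because the emergency suspension of filing deadlines ran from November 15, 2004 to September 9, 2005, the deadline is extended by 298 days to November 15, 2008.
Because the automatic bankruptcy stay ran from September 1, 2007 to August 25, 2008, the deadline is extended by 359 days to November 9, 2009.
The other events in the timeline have no effect on the limitation period under the stated rules.
The February 8, 2010 filing falls after the November 9, 2009 deadline; the claim is time-barred.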